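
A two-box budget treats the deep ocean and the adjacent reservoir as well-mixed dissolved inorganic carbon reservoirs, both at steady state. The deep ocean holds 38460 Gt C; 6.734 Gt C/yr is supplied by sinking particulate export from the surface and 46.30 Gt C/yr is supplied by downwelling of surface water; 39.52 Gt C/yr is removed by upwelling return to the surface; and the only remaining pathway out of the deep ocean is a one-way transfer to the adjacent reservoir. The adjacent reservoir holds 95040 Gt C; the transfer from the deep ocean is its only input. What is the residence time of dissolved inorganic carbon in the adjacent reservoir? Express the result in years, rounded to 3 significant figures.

7030 yr

Balance the deep ocean: ΣF_in = 6.734 + 46.30 = 53.034 Gt C/yr.
Transfer to the adjacent reservoir = ΣF_in − (39.52) = 13.514 Gt C/yr.
At steady state the output of the adjacent reservoir equals its input, 13.514 Gt C/yr.
τ = M / F = 95040 / 13.514 = 7033 yr.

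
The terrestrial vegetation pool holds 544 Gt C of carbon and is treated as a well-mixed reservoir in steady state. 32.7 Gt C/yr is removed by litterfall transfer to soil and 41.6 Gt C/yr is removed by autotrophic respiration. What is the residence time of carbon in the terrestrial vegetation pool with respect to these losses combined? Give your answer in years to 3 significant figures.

7.32 yr

Total removal = 32.70 + 41.60 = 74.300 Gt C/yr.
τ = M / ΣF_out = 544 / 74.300 = 7.322 yr.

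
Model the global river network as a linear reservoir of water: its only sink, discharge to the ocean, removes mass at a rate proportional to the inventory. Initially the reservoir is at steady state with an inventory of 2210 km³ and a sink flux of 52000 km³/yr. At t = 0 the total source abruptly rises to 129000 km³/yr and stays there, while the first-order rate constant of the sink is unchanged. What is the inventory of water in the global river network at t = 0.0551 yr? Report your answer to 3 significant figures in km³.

The sink rate constant is k = F₀/M₀ = 52000/2210 = 23.53 yr⁻¹.
Solving dM/dt = F₁ − kM with M(0) = M₀ gives M(t) = F₁/k + (M₀ − F₁/k)·e^(−kt).
F₁/k = 129000/23.53 = 5482.5 km³; kt = 23.53 × 0.0551 = 1.296, e^(−kt) = 0.2735.
M(0.0551) = 5482.5 + (2210 − 5482.5) × 0.2735 = 5482.5 − 895.0 = 4587.5 km³.

4590 km³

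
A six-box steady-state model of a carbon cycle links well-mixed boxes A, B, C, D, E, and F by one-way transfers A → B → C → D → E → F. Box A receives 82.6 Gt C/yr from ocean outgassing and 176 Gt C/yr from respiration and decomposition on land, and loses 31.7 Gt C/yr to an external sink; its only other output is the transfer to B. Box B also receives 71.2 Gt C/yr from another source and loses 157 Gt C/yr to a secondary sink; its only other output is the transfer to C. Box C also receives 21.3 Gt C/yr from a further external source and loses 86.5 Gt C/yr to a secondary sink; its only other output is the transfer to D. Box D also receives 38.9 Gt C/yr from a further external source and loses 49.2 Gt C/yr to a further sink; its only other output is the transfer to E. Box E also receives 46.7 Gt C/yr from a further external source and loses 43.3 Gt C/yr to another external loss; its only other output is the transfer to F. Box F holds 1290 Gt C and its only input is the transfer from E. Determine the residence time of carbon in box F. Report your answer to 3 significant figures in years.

Box A: F(A→B) = (82.6 + 176) − 31.7 = 226.90 Gt C/yr.
Box B: F(B→C) = (226.90 + 71.2) − 157 = 141.10 Gt C/yr.
Box C: F(C→D) = (141.10 + 21.3) − 86.5 = 75.900 Gt C/yr.
Box D: F(D→E) = (75.900 + 38.9) − 49.2 = 65.600 Gt C/yr.
Box E: F(E→F) = (65.600 + 46.7) − 43.3 = 69.000 Gt C/yr.
Box F throughput = its input = 69.000 Gt C/yr; τ = 1290 / 69.000 = 18.70 yr.

18.7 yr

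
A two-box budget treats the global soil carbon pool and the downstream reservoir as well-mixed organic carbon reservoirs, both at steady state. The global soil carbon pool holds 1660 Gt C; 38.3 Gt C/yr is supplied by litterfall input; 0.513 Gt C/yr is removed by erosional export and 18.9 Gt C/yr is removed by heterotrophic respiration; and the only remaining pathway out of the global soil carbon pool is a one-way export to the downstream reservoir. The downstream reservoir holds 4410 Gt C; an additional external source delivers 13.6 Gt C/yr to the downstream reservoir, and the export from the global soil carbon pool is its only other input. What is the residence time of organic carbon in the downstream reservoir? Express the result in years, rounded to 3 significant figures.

Balance the global soil carbon pool: ΣF_in = 38.300 Gt C/yr.
Export to the downstream reservoir = ΣF_in − (0.513 + 18.9) = 18.887 Gt C/yr.
Total input to the downstream reservoir = 18.887 + 13.6 = 32.487 Gt C/yr; at steady state this equals its total output.
τ = M / F = 4410 / 32.487 = 135.7 yr.

136 yr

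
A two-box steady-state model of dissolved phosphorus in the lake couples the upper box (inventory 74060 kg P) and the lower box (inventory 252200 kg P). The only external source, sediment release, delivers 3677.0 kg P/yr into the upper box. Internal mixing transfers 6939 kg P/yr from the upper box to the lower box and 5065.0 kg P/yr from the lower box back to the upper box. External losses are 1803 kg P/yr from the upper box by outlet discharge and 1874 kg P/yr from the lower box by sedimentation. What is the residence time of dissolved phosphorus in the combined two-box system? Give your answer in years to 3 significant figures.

88.7 yr

Residence time in the combined system uses the total inventory and the total *external* removal — internal exchanges between the two boxes cancel.
M_total = 74060 + 252200 = 326260 kg P.
ΣF_external_out = 1803 + 1874 = 3677.0 kg P/yr.
τ = M_total / ΣF_ext = 326260 / 3677.0 = 88.73 yr.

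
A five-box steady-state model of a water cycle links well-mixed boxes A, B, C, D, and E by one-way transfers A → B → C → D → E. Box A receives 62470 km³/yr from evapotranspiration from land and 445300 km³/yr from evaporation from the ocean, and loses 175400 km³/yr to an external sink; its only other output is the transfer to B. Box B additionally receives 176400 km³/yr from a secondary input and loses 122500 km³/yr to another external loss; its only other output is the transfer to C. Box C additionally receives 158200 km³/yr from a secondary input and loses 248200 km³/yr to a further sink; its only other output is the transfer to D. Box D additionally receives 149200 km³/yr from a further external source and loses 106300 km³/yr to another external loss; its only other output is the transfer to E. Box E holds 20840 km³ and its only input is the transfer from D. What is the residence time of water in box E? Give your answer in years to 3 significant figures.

Box A: F(A→B) = (62470 + 445300) − 175400 = 332370 km³/yr.
Box B: F(B→C) = (332370 + 176400) − 122500 = 386270 km³/yr.
Box C: F(C→D) = (386270 + 158200) − 248200 = 296270 km³/yr.
Box D: F(D→E) = (296270 + 149200) − 106300 = 339170 km³/yr.
Box E throughput = its input = 339170 km³/yr; τ = 20840 / 339170 = 0.06144 yr.

0.0614 yr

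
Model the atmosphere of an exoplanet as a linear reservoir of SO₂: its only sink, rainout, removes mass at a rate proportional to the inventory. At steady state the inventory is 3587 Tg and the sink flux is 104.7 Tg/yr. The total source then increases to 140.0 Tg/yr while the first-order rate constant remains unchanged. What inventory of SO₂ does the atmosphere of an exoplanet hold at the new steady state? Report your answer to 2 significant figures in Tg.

4800 Tg

Rate constant k = F/M = 104.7 / 3587 = 0.02919 yr⁻¹.
At the new steady state, source = k·M_new ⇒ M_new = 140.0 / 0.02919 = 4796 Tg.
(Equivalently M_new = M × F_new/F_old = 3587 × 140.0/104.7.)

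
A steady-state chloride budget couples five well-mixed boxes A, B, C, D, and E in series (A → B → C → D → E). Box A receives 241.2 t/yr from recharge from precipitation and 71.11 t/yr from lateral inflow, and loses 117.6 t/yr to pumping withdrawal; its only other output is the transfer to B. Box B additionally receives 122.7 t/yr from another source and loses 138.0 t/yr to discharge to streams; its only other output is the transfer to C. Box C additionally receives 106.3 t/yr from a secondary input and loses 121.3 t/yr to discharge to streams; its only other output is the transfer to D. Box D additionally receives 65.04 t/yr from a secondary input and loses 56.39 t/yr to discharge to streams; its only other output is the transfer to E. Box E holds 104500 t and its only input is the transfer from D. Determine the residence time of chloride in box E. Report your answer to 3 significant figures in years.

604 yr

Box A: F(A→B) = (241.2 + 71.11) − 117.6 = 194.71 t/yr.
Box B: F(B→C) = (194.71 + 122.7) − 138.0 = 179.41 t/yr.
Box C: F(C→D) = (179.41 + 106.3) − 121.3 = 164.41 t/yr.
Box D: F(D→E) = (164.41 + 65.04) − 56.39 = 173.06 t/yr.
Box E throughput = its input = 173.06 t/yr; τ = 104500 / 173.06 = 603.8 yr.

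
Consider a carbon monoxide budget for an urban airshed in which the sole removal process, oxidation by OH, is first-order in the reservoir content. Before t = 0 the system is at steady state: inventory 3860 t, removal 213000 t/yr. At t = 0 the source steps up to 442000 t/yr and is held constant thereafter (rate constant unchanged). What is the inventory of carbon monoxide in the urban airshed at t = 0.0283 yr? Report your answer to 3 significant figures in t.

The sink rate constant is k = F₀/M₀ = 213000/3860 = 55.18 yr⁻¹.
Solving dM/dt = F₁ − kM with M(0) = M₀ gives M(t) = F₁/k + (M₀ − F₁/k)·e^(−kt).
F₁/k = 442000/55.18 = 8010.0 t; kt = 55.18 × 0.0283 = 1.562, e^(−kt) = 0.2098.
M(0.0283) = 8010.0 + (3860 − 8010.0) × 0.2098 = 8010.0 − 870.6 = 7139.3 t.

7140 t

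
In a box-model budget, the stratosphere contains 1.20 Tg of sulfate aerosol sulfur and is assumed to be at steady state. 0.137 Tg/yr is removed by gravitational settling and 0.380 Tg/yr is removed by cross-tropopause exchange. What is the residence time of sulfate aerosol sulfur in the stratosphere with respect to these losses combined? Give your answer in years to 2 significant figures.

2.3 yr

Total removal = 0.1370 + 0.3800 = 0.51700 Tg/yr.
τ = M / ΣF_out = 1.20 / 0.51700 = 2.321 yr.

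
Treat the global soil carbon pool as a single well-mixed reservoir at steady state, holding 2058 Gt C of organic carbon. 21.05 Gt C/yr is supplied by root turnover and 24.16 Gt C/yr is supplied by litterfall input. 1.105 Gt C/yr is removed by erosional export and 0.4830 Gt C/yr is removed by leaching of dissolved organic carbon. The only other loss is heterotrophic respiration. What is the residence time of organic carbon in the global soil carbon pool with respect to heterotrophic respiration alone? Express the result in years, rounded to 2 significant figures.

At steady state ΣF_in = ΣF_out.
ΣF_in = 21.05 + 24.16 = 45.210 Gt C/yr.
Heterotrophic respiration flux = ΣF_in − (1.105 + 0.4830) = 45.210 − 1.588 = 43.62 Gt C/yr.
τ = M / F = 2058 / 43.62 = 47.18 yr.

47 yr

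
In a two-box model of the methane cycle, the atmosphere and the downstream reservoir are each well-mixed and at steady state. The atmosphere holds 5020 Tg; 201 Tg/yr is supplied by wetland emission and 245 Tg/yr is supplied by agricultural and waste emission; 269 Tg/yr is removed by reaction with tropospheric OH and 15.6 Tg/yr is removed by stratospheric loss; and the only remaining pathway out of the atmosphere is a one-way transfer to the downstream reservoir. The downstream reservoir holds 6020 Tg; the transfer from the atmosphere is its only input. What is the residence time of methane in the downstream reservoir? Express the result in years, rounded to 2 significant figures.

37 yr

Balance the atmosphere: ΣF_in = 201 + 245 = 446.00 Tg/yr.
Transfer to the downstream reservoir = ΣF_in − (269 + 15.6) = 161.40 Tg/yr.
At steady state the output of the downstream reservoir equals its input, 161.40 Tg/yr.
τ = M / F = 6020 / 161.40 = 37.30 yr.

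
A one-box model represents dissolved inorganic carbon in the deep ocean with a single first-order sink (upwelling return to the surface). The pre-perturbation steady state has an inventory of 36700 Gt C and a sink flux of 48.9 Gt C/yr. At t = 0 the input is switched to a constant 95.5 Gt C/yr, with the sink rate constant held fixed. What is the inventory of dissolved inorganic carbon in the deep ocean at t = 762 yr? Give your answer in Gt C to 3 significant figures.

59000 Gt C

The sink rate constant is k = F₀/M₀ = 48.9/36700 = 0.001332 yr⁻¹.
Solving dM/dt = F₁ − kM with M(0) = M₀ gives M(t) = F₁/k + (M₀ − F₁/k)·e^(−kt).
F₁/k = 95.5/0.001332 = 71674 Gt C; kt = 0.001332 × 762 = 1.015, e^(−kt) = 0.3623.
M(762) = 71674 + (36700 − 71674) × 0.3623 = 71674 − 12670 = 59003 Gt C.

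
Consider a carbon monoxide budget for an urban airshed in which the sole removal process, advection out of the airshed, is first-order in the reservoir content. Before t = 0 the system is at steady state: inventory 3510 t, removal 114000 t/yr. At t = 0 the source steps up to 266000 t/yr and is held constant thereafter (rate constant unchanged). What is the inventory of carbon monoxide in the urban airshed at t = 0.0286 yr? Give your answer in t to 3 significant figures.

6340 t

Residence time τ = M₀/F₀ = 0.03079 yr. The eventual steady state is M_∞ = M₀·(F₁/F₀) = 3510 × 266000/114000 = 8190.0 t.
The anomaly ΔM(t) = M(t) − M_∞ decays as ΔM₀·e^(−t/τ) with ΔM₀ = 3510 − 8190.0 = −4680 t.
At t = 0.0286 yr, e^(−t/τ) = e^(−0.9289) = 0.3950, so ΔM = −1849 t and M = 8190.0 − 1849 = 6341.4 t.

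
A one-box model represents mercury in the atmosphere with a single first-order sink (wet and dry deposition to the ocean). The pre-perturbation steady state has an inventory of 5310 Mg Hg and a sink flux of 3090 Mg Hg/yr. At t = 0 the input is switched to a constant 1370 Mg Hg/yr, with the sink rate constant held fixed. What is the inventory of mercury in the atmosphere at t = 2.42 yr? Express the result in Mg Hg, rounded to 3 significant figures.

Residence time τ = M₀/F₀ = 1.718 yr. The eventual steady state is M_∞ = M₀·(F₁/F₀) = 5310 × 1370/3090 = 2354.3 Mg Hg.
The anomaly ΔM(t) = M(t) − M_∞ decays as ΔM₀·e^(−t/τ) with ΔM₀ = 5310 − 2354.3 = 2956 Mg Hg.
At t = 2.42 yr, e^(−t/τ) = e^(−1.408) = 0.2446, so ΔM = 722.9 Mg Hg and M = 2354.3 + 722.9 = 3077.2 Mg Hg.

3080 Mg Hg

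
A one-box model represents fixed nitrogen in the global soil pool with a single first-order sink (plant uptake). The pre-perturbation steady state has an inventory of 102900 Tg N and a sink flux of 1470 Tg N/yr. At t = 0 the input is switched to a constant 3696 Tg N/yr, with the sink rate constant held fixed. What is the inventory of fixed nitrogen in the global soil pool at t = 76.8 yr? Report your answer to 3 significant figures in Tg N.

The sink rate constant is k = F₀/M₀ = 1470/102900 = 0.01429 yr⁻¹.
Solving dM/dt = F₁ − kM with M(0) = M₀ gives M(t) = F₁/k + (M₀ − F₁/k)·e^(−kt).
F₁/k = 3696/0.01429 = 258720 Tg N; kt = 0.01429 × 76.8 = 1.097, e^(−kt) = 0.3338.
M(76.8) = 258720 + (102900 − 258720) × 0.3338 = 258720 − 52020 = 206700 Tg N.

207000 Tg N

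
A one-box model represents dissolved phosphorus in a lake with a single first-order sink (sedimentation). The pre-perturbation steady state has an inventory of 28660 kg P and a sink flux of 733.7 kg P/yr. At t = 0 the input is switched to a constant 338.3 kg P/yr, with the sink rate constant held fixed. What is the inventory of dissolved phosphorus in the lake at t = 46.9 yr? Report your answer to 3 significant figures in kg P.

Residence time τ = M₀/F₀ = 39.06 yr. The eventual steady state is M_∞ = M₀·(F₁/F₀) = 28660 × 338.3/733.7 = 13215 kg P.
The anomaly ΔM(t) = M(t) − M_∞ decays as ΔM₀·e^(−t/τ) with ΔM₀ = 28660 − 13215 = 15450 kg P.
At t = 46.9 yr, e^(−t/τ) = e^(−1.201) = 0.3010, so ΔM = 4649 kg P and M = 13215 + 4649 = 17864 kg P.

17900 kg P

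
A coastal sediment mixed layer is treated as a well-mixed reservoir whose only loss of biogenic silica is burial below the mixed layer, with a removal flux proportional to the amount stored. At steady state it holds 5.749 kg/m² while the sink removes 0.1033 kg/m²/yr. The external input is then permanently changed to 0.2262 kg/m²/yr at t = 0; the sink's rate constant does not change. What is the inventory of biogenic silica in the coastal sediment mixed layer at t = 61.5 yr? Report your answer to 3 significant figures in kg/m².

Residence time τ = M₀/F₀ = 55.65 yr. The eventual steady state is M_∞ = M₀·(F₁/F₀) = 5.749 × 0.2262/0.1033 = 12.589 kg/m².
The anomaly ΔM(t) = M(t) − M_∞ decays as ΔM₀·e^(−t/τ) with ΔM₀ = 5.749 − 12.589 = −6.840 kg/m².
At t = 61.5 yr, e^(−t/τ) = e^(−1.105) = 0.3312, so ΔM = −2.265 kg/m² and M = 12.589 − 2.265 = 10.324 kg/m².

10.3 kg/m²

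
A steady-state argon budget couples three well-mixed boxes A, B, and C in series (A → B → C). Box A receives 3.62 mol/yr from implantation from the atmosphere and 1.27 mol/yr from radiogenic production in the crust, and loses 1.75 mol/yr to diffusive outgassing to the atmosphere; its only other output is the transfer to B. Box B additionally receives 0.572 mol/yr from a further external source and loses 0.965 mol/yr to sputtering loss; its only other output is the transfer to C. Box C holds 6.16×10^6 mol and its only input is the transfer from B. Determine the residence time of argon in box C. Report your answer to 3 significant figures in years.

2.24×10^6 yr

Box A: F(A→B) = (3.62 + 1.27) − 1.75 = 3.1400 mol/yr.
Box B: F(B→C) = (3.1400 + 0.572) − 0.965 = 2.7470 mol/yr.
Box C throughput = its input = 2.7470 mol/yr; τ = 6.16×10^6 / 2.7470 = 2.242×10^6 yr.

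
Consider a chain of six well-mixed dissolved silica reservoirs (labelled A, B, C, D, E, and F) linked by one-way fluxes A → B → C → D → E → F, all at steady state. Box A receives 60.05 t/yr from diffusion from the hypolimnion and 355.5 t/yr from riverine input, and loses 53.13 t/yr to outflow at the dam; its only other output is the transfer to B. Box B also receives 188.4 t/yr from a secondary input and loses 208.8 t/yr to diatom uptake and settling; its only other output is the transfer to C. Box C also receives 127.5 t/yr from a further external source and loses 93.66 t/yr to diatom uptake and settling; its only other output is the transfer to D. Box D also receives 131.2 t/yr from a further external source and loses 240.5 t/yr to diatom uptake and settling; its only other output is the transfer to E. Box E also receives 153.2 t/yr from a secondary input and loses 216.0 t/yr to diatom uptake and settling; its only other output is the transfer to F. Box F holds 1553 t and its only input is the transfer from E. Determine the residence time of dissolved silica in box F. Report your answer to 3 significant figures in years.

Box A: F(A→B) = (60.05 + 355.5) − 53.13 = 362.42 t/yr.
Box B: F(B→C) = (362.42 + 188.4) − 208.8 = 342.02 t/yr.
Box C: F(C→D) = (342.02 + 127.5) − 93.66 = 375.86 t/yr.
Box D: F(D→E) = (375.86 + 131.2) − 240.5 = 266.56 t/yr.
Box E: F(E→F) = (266.56 + 153.2) − 216.0 = 203.76 t/yr.
Box F throughput = its input = 203.76 t/yr; τ = 1553 / 203.76 = 7.622 yr.

7.62 yr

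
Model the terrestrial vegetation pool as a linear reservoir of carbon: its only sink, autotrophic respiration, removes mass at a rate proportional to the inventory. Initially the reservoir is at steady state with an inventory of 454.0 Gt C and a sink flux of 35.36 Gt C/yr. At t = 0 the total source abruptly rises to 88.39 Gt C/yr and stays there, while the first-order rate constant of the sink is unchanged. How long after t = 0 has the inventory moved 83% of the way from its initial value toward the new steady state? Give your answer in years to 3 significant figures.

22.8 yr

τ = M₀/F₀ = 454.0/35.36 = 12.84 yr.
The remaining gap fraction is e^(−t/τ); 83% covered ⇒ e^(−t/τ) = 0.170.
t = −τ ln(0.170) = 12.84 × 1.772 = 22.75 yr.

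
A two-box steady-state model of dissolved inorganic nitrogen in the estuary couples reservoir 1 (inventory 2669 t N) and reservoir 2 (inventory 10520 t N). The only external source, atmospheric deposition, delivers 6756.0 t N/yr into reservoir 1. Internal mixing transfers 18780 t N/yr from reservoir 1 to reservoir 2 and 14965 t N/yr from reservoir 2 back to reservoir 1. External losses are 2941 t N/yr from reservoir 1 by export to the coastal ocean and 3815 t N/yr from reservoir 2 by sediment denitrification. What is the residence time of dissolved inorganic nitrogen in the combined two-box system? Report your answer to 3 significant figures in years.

Treat the two boxes together as one reservoir: the mixing fluxes between them are internal recycling, so τ = ΣM / Σ(external losses).
M_total = 2669 + 10520 = 13189 t N.
ΣF_external_out = 2941 + 3815 = 6756.0 t N/yr.
τ = M_total / ΣF_ext = 13189 / 6756.0 = 1.952 yr.

1.95 yr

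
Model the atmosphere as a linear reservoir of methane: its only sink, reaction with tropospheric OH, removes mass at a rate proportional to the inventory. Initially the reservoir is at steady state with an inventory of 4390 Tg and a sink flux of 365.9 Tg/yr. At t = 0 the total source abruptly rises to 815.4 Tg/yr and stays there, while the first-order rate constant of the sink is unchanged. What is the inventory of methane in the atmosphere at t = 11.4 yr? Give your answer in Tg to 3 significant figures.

7700 Tg

Residence time τ = M₀/F₀ = 12.00 yr. The eventual steady state is M_∞ = M₀·(F₁/F₀) = 4390 × 815.4/365.9 = 9783.0 Tg.
The anomaly ΔM(t) = M(t) − M_∞ decays as ΔM₀·e^(−t/τ) with ΔM₀ = 4390 − 9783.0 = −5393 Tg.
At t = 11.4 yr, e^(−t/τ) = e^(−0.9502) = 0.3867, so ΔM = −2085 Tg and M = 9783.0 − 2085 = 7697.7 Tg.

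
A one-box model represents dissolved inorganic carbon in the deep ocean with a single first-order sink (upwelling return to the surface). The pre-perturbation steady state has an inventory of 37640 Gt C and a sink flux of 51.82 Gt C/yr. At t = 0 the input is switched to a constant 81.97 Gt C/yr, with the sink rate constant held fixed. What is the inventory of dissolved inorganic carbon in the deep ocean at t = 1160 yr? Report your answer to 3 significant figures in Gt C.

Residence time τ = M₀/F₀ = 726.4 yr. The eventual steady state is M_∞ = M₀·(F₁/F₀) = 37640 × 81.97/51.82 = 59540 Gt C.
The anomaly ΔM(t) = M(t) − M_∞ decays as ΔM₀·e^(−t/τ) with ΔM₀ = 37640 − 59540 = −21900 Gt C.
At t = 1160 yr, e^(−t/τ) = e^(−1.597) = 0.2025, so ΔM = −4435 Gt C and M = 59540 − 4435 = 55105 Gt C.

55100 Gt C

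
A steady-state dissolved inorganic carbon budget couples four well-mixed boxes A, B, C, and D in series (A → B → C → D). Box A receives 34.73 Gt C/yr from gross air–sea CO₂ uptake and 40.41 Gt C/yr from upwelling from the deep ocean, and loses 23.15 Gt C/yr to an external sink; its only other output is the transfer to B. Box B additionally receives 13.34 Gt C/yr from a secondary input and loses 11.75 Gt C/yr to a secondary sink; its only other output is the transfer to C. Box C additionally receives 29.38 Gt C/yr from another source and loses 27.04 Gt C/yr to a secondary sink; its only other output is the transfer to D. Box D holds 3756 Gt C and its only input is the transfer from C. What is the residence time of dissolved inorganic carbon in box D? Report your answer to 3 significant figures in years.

67.2 yr

Box A: F(A→B) = (34.73 + 40.41) − 23.15 = 51.990 Gt C/yr.
Box B: F(B→C) = (51.990 + 13.34) − 11.75 = 53.580 Gt C/yr.
Box C: F(C→D) = (53.580 + 29.38) − 27.04 = 55.920 Gt C/yr.
Box D throughput = its input = 55.920 Gt C/yr; τ = 3756 / 55.920 = 67.17 yr.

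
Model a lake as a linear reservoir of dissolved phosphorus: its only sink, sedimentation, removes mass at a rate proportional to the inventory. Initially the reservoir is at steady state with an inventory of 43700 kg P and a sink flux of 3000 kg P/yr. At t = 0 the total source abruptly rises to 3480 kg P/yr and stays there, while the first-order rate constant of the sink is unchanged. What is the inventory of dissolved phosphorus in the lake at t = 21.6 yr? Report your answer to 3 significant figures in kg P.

Residence time τ = M₀/F₀ = 14.57 yr. The eventual steady state is M_∞ = M₀·(F₁/F₀) = 43700 × 3480/3000 = 50692 kg P.
The anomaly ΔM(t) = M(t) − M_∞ decays as ΔM₀·e^(−t/τ) with ΔM₀ = 43700 − 50692 = −6992 kg P.
At t = 21.6 yr, e^(−t/τ) = e^(−1.483) = 0.2270, so ΔM = −1587 kg P and M = 50692 − 1587 = 49105 kg P.

49100 kg P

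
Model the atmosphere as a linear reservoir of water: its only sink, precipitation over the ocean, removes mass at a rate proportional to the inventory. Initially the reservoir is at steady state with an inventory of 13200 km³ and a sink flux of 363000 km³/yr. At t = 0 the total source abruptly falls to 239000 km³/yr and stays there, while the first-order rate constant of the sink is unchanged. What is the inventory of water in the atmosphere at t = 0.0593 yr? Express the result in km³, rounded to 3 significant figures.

9570 km³

Residence time τ = M₀/F₀ = 0.03636 yr. The eventual steady state is M_∞ = M₀·(F₁/F₀) = 13200 × 239000/363000 = 8690.9 km³.
The anomaly ΔM(t) = M(t) − M_∞ decays as ΔM₀·e^(−t/τ) with ΔM₀ = 13200 − 8690.9 = 4509 km³.
At t = 0.0593 yr, e^(−t/τ) = e^(−1.631) = 0.1958, so ΔM = 882.8 km³ and M = 8690.9 + 882.8 = 9573.7 km³.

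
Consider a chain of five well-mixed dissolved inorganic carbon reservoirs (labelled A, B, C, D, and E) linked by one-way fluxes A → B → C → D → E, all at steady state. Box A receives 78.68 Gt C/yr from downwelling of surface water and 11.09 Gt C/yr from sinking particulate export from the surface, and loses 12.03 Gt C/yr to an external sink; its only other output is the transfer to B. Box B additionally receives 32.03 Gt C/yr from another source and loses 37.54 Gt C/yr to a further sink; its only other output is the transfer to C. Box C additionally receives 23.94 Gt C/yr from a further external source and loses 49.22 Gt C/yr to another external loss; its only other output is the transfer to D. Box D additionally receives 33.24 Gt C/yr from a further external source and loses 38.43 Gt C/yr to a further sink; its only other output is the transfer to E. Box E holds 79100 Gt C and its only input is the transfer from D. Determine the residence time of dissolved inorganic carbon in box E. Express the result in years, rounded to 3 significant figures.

Box A: F(A→B) = (78.68 + 11.09) − 12.03 = 77.740 Gt C/yr.
Box B: F(B→C) = (77.740 + 32.03) − 37.54 = 72.230 Gt C/yr.
Box C: F(C→D) = (72.230 + 23.94) − 49.22 = 46.950 Gt C/yr.
Box D: F(D→E) = (46.950 + 33.24) − 38.43 = 41.760 Gt C/yr.
Box E throughput = its input = 41.760 Gt C/yr; τ = 79100 / 41.760 = 1894 yr.

1890 yr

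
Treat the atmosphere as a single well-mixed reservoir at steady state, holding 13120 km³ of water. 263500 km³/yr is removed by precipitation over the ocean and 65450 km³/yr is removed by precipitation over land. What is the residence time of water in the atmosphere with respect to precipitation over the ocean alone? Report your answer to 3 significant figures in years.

Residence time with respect to a single sink: τ = M / F_sink.
τ = 13120 / 263500 = 0.04979 yr.

0.0498 yr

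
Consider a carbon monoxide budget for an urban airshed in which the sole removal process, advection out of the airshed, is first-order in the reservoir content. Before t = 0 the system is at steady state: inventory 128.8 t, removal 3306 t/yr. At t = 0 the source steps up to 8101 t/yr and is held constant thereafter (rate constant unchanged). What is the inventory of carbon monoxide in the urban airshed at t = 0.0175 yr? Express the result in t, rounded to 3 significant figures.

Residence time τ = M₀/F₀ = 0.03896 yr. The eventual steady state is M_∞ = M₀·(F₁/F₀) = 128.8 × 8101/3306 = 315.61 t.
The anomaly ΔM(t) = M(t) − M_∞ decays as ΔM₀·e^(−t/τ) with ΔM₀ = 128.8 − 315.61 = −186.8 t.
At t = 0.0175 yr, e^(−t/τ) = e^(−0.4492) = 0.6381, so ΔM = −119.2 t and M = 315.61 − 119.2 = 196.40 t.

196 t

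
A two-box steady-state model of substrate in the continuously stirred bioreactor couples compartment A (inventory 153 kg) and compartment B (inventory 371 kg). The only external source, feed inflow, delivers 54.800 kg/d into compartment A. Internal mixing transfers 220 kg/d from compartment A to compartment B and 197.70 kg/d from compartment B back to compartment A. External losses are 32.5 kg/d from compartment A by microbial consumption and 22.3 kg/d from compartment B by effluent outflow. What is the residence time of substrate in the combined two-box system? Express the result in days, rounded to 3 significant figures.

9.56 d

Residence time in the combined system uses the total inventory and the total *external* removal — internal exchanges between the two boxes cancel.
M_total = 153 + 371 = 524.00 kg.
ΣF_external_out = 32.5 + 22.3 = 54.800 kg/d.
τ = M_total / ΣF_ext = 524.00 / 54.800 = 9.562 d.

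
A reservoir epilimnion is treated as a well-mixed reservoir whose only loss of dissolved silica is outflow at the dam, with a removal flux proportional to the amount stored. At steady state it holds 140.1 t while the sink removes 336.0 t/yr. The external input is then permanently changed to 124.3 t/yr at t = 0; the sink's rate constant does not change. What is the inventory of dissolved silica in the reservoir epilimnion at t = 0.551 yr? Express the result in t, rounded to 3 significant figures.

75.4 t

τ = M₀/F₀ = 140.1/336.0 = 0.4170 yr; rate constant k = 1/τ.
New steady state M_∞ = F₁/k = F₁·τ = 124.3 × 0.4170 = 51.829 t.
M(t) = M_∞ + (M₀ − M_∞)·e^(−t/τ); t/τ = 0.551/0.4170 = 1.321, so e^(−t/τ) = 0.2667.
M(t) = 51.829 + 88.27 × 0.2667 = 75.375 t.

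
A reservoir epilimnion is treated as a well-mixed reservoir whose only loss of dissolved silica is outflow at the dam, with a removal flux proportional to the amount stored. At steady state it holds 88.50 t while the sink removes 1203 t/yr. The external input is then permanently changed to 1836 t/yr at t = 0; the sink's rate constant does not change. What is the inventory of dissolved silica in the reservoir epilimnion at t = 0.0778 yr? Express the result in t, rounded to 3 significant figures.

119 t

Residence time τ = M₀/F₀ = 0.07357 yr. The eventual steady state is M_∞ = M₀·(F₁/F₀) = 88.50 × 1836/1203 = 135.07 t.
The anomaly ΔM(t) = M(t) − M_∞ decays as ΔM₀·e^(−t/τ) with ΔM₀ = 88.50 − 135.07 = −46.57 t.
At t = 0.0778 yr, e^(−t/τ) = e^(−1.058) = 0.3473, so ΔM = −16.17 t and M = 135.07 − 16.17 = 118.89 t.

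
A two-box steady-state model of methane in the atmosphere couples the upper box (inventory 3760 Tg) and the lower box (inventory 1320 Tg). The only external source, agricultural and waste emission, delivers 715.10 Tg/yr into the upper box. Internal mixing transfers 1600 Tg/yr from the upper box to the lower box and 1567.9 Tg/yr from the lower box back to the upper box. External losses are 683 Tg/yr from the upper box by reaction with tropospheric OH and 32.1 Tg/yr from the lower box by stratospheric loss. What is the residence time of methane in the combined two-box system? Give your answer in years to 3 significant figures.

7.10 yr

Residence time in the combined system uses the total inventory and the total *external* removal — internal exchanges between the two boxes cancel.
M_total = 3760 + 1320 = 5080.0 Tg.
ΣF_external_out = 683 + 32.1 = 715.10 Tg/yr.
τ = M_total / ΣF_ext = 5080.0 / 715.10 = 7.104 yr.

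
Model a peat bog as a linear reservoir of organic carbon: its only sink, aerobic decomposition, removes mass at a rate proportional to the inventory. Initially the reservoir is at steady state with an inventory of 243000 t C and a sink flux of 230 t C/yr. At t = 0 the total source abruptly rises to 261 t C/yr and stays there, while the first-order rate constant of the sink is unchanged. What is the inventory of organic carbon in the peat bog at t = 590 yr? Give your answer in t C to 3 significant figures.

The sink rate constant is k = F₀/M₀ = 230/243000 = 0.0009465 yr⁻¹.
Solving dM/dt = F₁ − kM with M(0) = M₀ gives M(t) = F₁/k + (M₀ − F₁/k)·e^(−kt).
F₁/k = 261/0.0009465 = 275750 t C; kt = 0.0009465 × 590 = 0.5584, e^(−kt) = 0.5721.
M(590) = 275750 + (243000 − 275750) × 0.5721 = 275750 − 18740 = 257010 t C.

257000 t C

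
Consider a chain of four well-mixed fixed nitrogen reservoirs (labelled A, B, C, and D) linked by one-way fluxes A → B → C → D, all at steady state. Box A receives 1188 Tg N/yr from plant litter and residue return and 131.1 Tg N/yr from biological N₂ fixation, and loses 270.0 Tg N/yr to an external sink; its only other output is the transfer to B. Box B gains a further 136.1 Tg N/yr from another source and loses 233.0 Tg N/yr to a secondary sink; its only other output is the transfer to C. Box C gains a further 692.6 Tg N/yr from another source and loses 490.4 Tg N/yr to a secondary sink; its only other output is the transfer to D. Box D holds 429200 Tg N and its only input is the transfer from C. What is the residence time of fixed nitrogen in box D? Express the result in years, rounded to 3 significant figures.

372 yr

Box A: F(A→B) = (1188 + 131.1) − 270.0 = 1049.1 Tg N/yr.
Box B: F(B→C) = (1049.1 + 136.1) − 233.0 = 952.20 Tg N/yr.
Box C: F(C→D) = (952.20 + 692.6) − 490.4 = 1154.4 Tg N/yr.
Box D throughput = its input = 1154.4 Tg N/yr; τ = 429200 / 1154.4 = 371.8 yr.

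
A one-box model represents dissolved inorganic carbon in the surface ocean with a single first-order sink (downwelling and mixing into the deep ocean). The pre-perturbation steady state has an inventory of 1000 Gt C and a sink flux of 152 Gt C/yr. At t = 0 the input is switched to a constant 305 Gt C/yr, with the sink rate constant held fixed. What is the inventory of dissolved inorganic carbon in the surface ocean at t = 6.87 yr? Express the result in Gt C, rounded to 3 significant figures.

1650 Gt C

τ = M₀/F₀ = 1000/152 = 6.579 yr; rate constant k = 1/τ.
New steady state M_∞ = F₁/k = F₁·τ = 305 × 6.579 = 2006.6 Gt C.
M(t) = M_∞ + (M₀ − M_∞)·e^(−t/τ); t/τ = 6.87/6.579 = 1.044, so e^(−t/τ) = 0.3520.
M(t) = 2006.6 − 1007 × 0.3520 = 1652.3 Gt C.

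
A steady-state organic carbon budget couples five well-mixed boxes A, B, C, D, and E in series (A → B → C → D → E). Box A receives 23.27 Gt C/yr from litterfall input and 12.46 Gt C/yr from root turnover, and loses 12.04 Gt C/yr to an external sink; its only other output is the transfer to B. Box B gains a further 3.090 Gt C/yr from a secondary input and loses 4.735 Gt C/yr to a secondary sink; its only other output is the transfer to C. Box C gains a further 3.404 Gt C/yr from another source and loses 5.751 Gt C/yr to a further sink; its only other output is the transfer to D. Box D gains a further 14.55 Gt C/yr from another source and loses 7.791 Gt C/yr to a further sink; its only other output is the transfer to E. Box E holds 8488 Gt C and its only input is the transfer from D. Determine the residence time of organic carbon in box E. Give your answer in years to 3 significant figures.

Box A: F(A→B) = (23.27 + 12.46) − 12.04 = 23.690 Gt C/yr.
Box B: F(B→C) = (23.690 + 3.090) − 4.735 = 22.045 Gt C/yr.
Box C: F(C→D) = (22.045 + 3.404) − 5.751 = 19.698 Gt C/yr.
Box D: F(D→E) = (19.698 + 14.55) − 7.791 = 26.457 Gt C/yr.
Box E throughput = its input = 26.457 Gt C/yr; τ = 8488 / 26.457 = 320.8 yr.

321 yr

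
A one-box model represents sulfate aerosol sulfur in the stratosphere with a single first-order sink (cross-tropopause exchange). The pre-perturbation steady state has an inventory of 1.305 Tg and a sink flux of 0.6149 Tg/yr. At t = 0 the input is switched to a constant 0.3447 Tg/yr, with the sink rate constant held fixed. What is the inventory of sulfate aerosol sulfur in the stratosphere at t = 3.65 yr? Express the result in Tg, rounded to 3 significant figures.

The sink rate constant is k = F₀/M₀ = 0.6149/1.305 = 0.4712 yr⁻¹.
Solving dM/dt = F₁ − kM with M(0) = M₀ gives M(t) = F₁/k + (M₀ − F₁/k)·e^(−kt).
F₁/k = 0.3447/0.4712 = 0.73156 Tg; kt = 0.4712 × 3.65 = 1.720, e^(−kt) = 0.1791.
M(3.65) = 0.73156 + (1.305 − 0.73156) × 0.1791 = 0.73156 + 0.1027 = 0.83426 Tg.

0.834 Tg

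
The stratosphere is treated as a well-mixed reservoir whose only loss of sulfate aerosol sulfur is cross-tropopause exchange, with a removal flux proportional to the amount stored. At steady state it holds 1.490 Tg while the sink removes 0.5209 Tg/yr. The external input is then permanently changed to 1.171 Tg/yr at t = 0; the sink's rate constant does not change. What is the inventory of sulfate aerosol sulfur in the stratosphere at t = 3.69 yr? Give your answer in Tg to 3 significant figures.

Residence time τ = M₀/F₀ = 2.860 yr. The eventual steady state is M_∞ = M₀·(F₁/F₀) = 1.490 × 1.171/0.5209 = 3.3496 Tg.
The anomaly ΔM(t) = M(t) − M_∞ decays as ΔM₀·e^(−t/τ) with ΔM₀ = 1.490 − 3.3496 = −1.860 Tg.
At t = 3.69 yr, e^(−t/τ) = e^(−1.290) = 0.2753, so ΔM = −0.5119 Tg and M = 3.3496 − 0.5119 = 2.8377 Tg.

2.84 Tg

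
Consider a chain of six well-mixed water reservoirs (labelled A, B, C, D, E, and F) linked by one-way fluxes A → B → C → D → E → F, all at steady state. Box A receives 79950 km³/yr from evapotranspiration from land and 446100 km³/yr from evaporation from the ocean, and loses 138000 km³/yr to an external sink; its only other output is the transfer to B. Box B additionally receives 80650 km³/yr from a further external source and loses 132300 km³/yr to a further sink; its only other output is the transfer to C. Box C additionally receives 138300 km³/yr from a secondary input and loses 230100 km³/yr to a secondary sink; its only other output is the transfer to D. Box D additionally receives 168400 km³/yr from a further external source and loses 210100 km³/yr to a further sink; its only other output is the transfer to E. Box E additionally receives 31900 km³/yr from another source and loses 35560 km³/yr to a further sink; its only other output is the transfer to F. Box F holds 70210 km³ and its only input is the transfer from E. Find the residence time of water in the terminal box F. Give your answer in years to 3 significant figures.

Box A: F(A→B) = (79950 + 446100) − 138000 = 388050 km³/yr.
Box B: F(B→C) = (388050 + 80650) − 132300 = 336400 km³/yr.
Box C: F(C→D) = (336400 + 138300) − 230100 = 244600 km³/yr.
Box D: F(D→E) = (244600 + 168400) − 210100 = 202900 km³/yr.
Box E: F(E→F) = (202900 + 31900) − 35560 = 199240 km³/yr.
Box F throughput = its input = 199240 km³/yr; τ = 70210 / 199240 = 0.3524 yr.

0.352 yr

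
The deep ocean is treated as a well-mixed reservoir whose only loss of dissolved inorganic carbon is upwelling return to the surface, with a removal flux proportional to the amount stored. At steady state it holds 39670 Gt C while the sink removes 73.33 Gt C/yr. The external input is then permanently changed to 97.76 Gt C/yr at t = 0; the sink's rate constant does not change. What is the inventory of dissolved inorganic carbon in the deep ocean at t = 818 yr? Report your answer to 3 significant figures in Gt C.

τ = M₀/F₀ = 39670/73.33 = 541.0 yr; rate constant k = 1/τ.
New steady state M_∞ = F₁/k = F₁·τ = 97.76 × 541.0 = 52886 Gt C.
M(t) = M_∞ + (M₀ − M_∞)·e^(−t/τ); t/τ = 818/541.0 = 1.512, so e^(−t/τ) = 0.2205.
M(t) = 52886 − 13220 × 0.2205 = 49973 Gt C.

50000 Gt C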